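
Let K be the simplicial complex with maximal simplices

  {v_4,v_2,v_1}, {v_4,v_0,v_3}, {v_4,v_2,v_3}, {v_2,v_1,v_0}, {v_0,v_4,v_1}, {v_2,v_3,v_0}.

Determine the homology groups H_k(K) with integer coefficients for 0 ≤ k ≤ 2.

H_0 = Z,  H_1 = 0,  H_2 = Z.

We work with the vertex ordering v_0 < v_1 < v_2 < v_3 < v_4. The simplices of K, each written with vertices in increasing order, are:

  0-simplices (5): [v_0], [v_1], [v_2], [v_3], [v_4]
  1-simplices (9): [v_0,v_1], [v_0,v_2], [v_0,v_3], [v_0,v_4], [v_1,v_2], [v_1,v_4], [v_2,v_3], [v_2,v_4], [v_3,v_4]
  2-simplices (6): [v_0,v_1,v_2], [v_0,v_1,v_4], [v_0,v_2,v_3], [v_0,v_3,v_4], [v_1,v_2,v_4], [v_2,v_3,v_4]

so the chain groups are C_0 ≅ Z^5, C_1 ≅ Z^9, C_2 ≅ Z^6.

The boundary map ∂_1: C_1 → C_0 sends each edge [p,q] (with p < q) to q − p. For instance
  ∂[v_0,v_4] = [v_4] − [v_0].
The resulting 5×9 matrix has rank 4, and its Smith normal form has invariant factors (1,1,1,1).

The boundary map ∂_2: C_2 → C_1 acts by ∂[p,q,r] = [q,r] − [p,r] + [p,q]. For instance
  ∂[v_2,v_3,v_4] = [v_3,v_4] − [v_2,v_4] + [v_2,v_3],
  ∂[v_0,v_2,v_3] = [v_2,v_3] − [v_0,v_3] + [v_0,v_2].
The 9×6 boundary matrix has rank 5 and Smith normal form diag(1,1,1,1,1).

From H_k ≅ ker(∂_k) / im(∂_{k+1}) we obtain:

  H_0: rank C_0 − rank ∂_1 = 5 − 4 = 1, and the invariant factors of ∂_1 are all 1, so H_0 ≅ Z.
  H_1: rank ker ∂_1 − rank ∂_2 = (9 − 4) − 5 = 0, and the invariant factors of ∂_2 are all 1, so H_1 ≅ 0.
  H_2: rank ker ∂_2 − rank ∂_3 = (6 − 5) − 0 = 1, and there is no ∂_3, so H_2 ≅ Z.

(K is a triangulation of the 2-sphere S^2.)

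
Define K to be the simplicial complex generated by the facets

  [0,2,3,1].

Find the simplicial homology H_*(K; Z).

We work with the vertex ordering 0 < 1 < 2 < 3. The simplices of K, each written with vertices in increasing order, are:

  0-simplices (4): [0], [1], [2], [3]
  1-simplices (6): [0,1], [0,2], [0,3], [1,2], [1,3], [2,3]
  2-simplices (4): [0,1,2], [0,1,3], [0,2,3], [1,2,3]
  3-simplices (1): [0,1,2,3]

so the chain groups are C_0 ≅ Z^4, C_1 ≅ Z^6, C_2 ≅ Z^4, C_3 ≅ Z^1.

The boundary map ∂_1: C_1 → C_0 is given by ∂[p,q] = [q] − [p]. For instance
  ∂[1,3] = [3] − [1].
The resulting 4×6 matrix has rank 3, and its Smith normal form has invariant factors (1,1,1).

∂_2: C_2 → C_1 maps a triangle to the signed sum of its edges. For instance
  ∂[1,2,3] = [2,3] − [1,3] + [1,2],
  ∂[0,1,3] = [1,3] − [0,3] + [0,1].
The resulting 6×4 matrix has rank 3, and its Smith normal form has invariant factors (1,1,1).

Boundary ∂_3: C_3 → C_2 sends each 3-simplex σ to the alternating sum Σ_i (−1)^i (σ with its i-th vertex removed). For instance
  ∂[0,1,2,3] = [1,2,3] − [0,2,3] + [0,1,3] − [0,1,2].
The resulting 4×1 matrix has rank 1, and its Smith normal form has invariant factors (1).

Now H_k = ker ∂_k / im ∂_{k+1}, so:

  H_0: rank C_0 − rank ∂_1 = 4 − 3 = 1, and the invariant factors of ∂_1 are all 1, so H_0 ≅ Z.
  H_1: rank ker ∂_1 − rank ∂_2 = (6 − 3) − 3 = 0, and the invariant factors of ∂_2 are all 1, so H_1 ≅ 0.
  H_2: rank ker ∂_2 − rank ∂_3 = (4 − 3) − 1 = 0, and the invariant factors of ∂_3 are all 1, so H_2 ≅ 0.
  H_3: rank ker ∂_3 − rank ∂_4 = (1 − 1) − 0 = 0, and there is no ∂_4, so H_3 ≅ 0.

(K is a triangulation of the 3-simplex.)

H_0 = Z,  H_1 = 0,  H_2 = 0,  H_3 = 0.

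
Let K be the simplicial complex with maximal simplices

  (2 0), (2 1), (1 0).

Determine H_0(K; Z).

H_0 ≅ Z.

Fix the vertex order 0 < 1 < 2 and write every simplex with vertices in increasing order. Then dim K = 1 and the simplices of K are:

  0-simplices (3): [0], [1], [2]
  1-simplices (3): [0,1], [0,2], [1,2]

giving chain groups C_0 ≅ Z^3, C_1 ≅ Z^3.

The boundary map ∂_1: C_1 → C_0 sends each edge [p,q] (with p < q) to q − p. For instance
  ∂[1,2] = [2] − [1].
As a 3×3 matrix over Z this has rank 2, with invariant factors (1,1).

From H_k ≅ ker(∂_k) / im(∂_{k+1}) we obtain:

  H_0: rank C_0 − rank ∂_1 = 3 − 2 = 1, and the invariant factors of ∂_1 are all 1, so H_0 = Z.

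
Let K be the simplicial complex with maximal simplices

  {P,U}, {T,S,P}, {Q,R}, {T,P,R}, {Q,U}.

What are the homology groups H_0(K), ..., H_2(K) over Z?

H_0 ≅ Z,  H_1 ≅ Z,  H_2 = 0.

Fix the vertex order P < Q < R < S < T < U and write every simplex with vertices in increasing order. Then dim K = 2 and the simplices of K are:

  0-simplices (6): P, Q, R, S, T, U
  1-simplices (8): PR, PS, PT, PU, QR, QU, RT, ST
  2-simplices (2): PRT, PST

giving chain groups C_0 ≅ Z^6, C_1 ≅ Z^8, C_2 ≅ Z^2.

Boundary ∂_1: C_1 → C_0 maps an edge to its endpoints' difference, ∂[p,q] = q − p. For instance
  ∂QU = U − Q.
As a 6×8 matrix over Z this has rank 5, with invariant factors (1,1,1,1,1).

∂_2: C_2 → C_1 acts by ∂[p,q,r] = [q,r] − [p,r] + [p,q]. For instance
  ∂PRT = RT − PT + PR,
  ∂PST = ST − PT + PS.
The resulting 8×2 matrix has rank 2, and its Smith normal form has invariant factors (1,1).

Reading off H_k = ker ∂_k / im ∂_{k+1}:

  H_0: rank C_0 − rank ∂_1 = 6 − 5 = 1, and the invariant factors of ∂_1 are all 1, so H_0 ≅ Z.
  H_1: rank ker ∂_1 − rank ∂_2 = (8 − 5) − 2 = 1, and the invariant factors of ∂_2 are all 1, so H_1 ≅ Z.
  H_2: rank ker ∂_2 − rank ∂_3 = (2 − 2) − 0 = 0, and there is no ∂_3, so H_2 ≅ 0.

As a check, the Euler characteristic is 6 − 8 + 2 = 0, which agrees with 1 − 1 + 0 = 0.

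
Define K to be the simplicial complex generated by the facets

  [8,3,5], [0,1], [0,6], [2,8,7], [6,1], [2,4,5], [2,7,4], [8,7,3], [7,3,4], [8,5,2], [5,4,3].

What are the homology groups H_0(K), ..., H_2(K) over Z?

H_0 ≅ Z^2,  H_1 ≅ Z,  H_2 ≅ Z.

Take the total order 0 < 1 < 2 < 3 < 4 < 5 < 6 < 7 < 8 on the vertex set. Then K (dimension 2) consists of the simplices:

  0-simplices (9): [0], [1], [2], [3], [4], [5], [6], [7], [8]
  1-simplices (15): [0,1], [0,6], [1,6], [2,4], [2,5], [2,7], [2,8], [3,4], [3,5], [3,7], [3,8], [4,5], [4,7], [5,8], [7,8]
  2-simplices (8): [2,4,5], [2,4,7], [2,5,8], [2,7,8], [3,4,5], [3,4,7], [3,5,8], [3,7,8]

giving chain groups C_0 ≅ Z^9, C_1 ≅ Z^15, C_2 ≅ Z^8.

Boundary ∂_1: C_1 → C_0 is given by ∂[p,q] = [q] − [p].
This gives a 9×15 integer matrix of rank 7; reducing to Smith normal form yields diagonal entries (1,1,1,1,1,1,1).

The boundary map ∂_2: C_2 → C_1 acts by ∂[p,q,r] = [q,r] − [p,r] + [p,q]. For instance
  ∂[2,4,5] = [4,5] − [2,5] + [2,4],
  ∂[3,5,8] = [5,8] − [3,8] + [3,5].
The 15×8 boundary matrix has rank 7 and Smith normal form diag(1,1,1,1,1,1,1).

Now H_k = ker ∂_k / im ∂_{k+1}, so:

  H_0: rank C_0 − rank ∂_1 = 9 − 7 = 2, and the invariant factors of ∂_1 are all 1, so H_0 = Z^2.
  H_1: rank ker ∂_1 − rank ∂_2 = (15 − 7) − 7 = 1, and the invariant factors of ∂_2 are all 1, so H_1 = Z.
  H_2: rank ker ∂_2 − rank ∂_3 = (8 − 7) − 0 = 1, and there is no ∂_3, so H_2 = Z.

As a check, the Euler characteristic is 9 − 15 + 8 = 2, which agrees with 2 − 1 + 1 = 2.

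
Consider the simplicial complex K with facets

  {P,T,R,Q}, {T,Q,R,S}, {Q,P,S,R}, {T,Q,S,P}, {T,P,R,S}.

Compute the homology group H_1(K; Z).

H_1 = 0.

We work with the vertex ordering P < Q < R < S < T. The simplices of K, each written with vertices in increasing order, are:

  0-simplices (5): P, Q, R, S, T
  1-simplices (10): PQ, PR, PS, PT, QR, QS, QT, RS, RT, ST
  2-simplices (10): PQR, PQS, PQT, PRS, PRT, PST, QRS, QRT, QST, RST
  3-simplices (5): PQRS, PQRT, PQST, PRST, QRST

giving chain groups C_0 ≅ Z^5, C_1 ≅ Z^10, C_2 ≅ Z^10, C_3 ≅ Z^5.

∂_1: C_1 → C_0 sends each edge [p,q] (with p < q) to q − p.
The 5×10 boundary matrix has rank 4 and Smith normal form diag(1,1,1,1).

∂_2: C_2 → C_1 acts by ∂[p,q,r] = [q,r] − [p,r] + [p,q]. For instance
  ∂PRT = RT − PT + PR,
  ∂PRS = RS − PS + PR.
The 10×10 boundary matrix has rank 6 and Smith normal form diag(1,1,1,1,1,1).

The boundary map ∂_3: C_3 → C_2 sends each 3-simplex σ to the alternating sum Σ_i (−1)^i (σ with its i-th vertex removed). For instance
  ∂PQRS = QRS − PRS + PQS − PQR,
  ∂PQST = QST − PST + PQT − PQS.
The 10×5 boundary matrix has rank 4 and Smith normal form diag(1,1,1,1).

Now H_k = ker ∂_k / im ∂_{k+1}, so:

  H_1: rank ker ∂_1 − rank ∂_2 = (10 − 4) − 6 = 0, and the invariant factors of ∂_2 are all 1, so H_1 ≅ 0.

(K is a triangulation of the 3-sphere S^3.)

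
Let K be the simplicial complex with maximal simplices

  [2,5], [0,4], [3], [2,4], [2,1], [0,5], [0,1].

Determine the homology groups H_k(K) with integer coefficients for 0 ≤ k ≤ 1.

Fix the vertex order 0 < 1 < 2 < 3 < 4 < 5 and write every simplex with vertices in increasing order. Then dim K = 1 and the simplices of K are:

  0-simplices (6): [0], [1], [2], [3], [4], [5]
  1-simplices (6): [0,1], [0,4], [0,5], [1,2], [2,4], [2,5]

so the chain groups are C_0 ≅ Z^6, C_1 ≅ Z^6.

∂_1: C_1 → C_0 is given by ∂[p,q] = [q] − [p].
As a 6×6 matrix over Z this has rank 4, with invariant factors (1,1,1,1).

Reading off H_k = ker ∂_k / im ∂_{k+1}:

  H_0: rank C_0 − rank ∂_1 = 6 − 4 = 2, and the invariant factors of ∂_1 are all 1, so H_0 ≅ Z^2.
  H_1: rank ker ∂_1 − rank ∂_2 = (6 − 4) − 0 = 2, and there is no ∂_2, so H_1 ≅ Z^2.

H_0 = Z^2,  H_1 = Z^2.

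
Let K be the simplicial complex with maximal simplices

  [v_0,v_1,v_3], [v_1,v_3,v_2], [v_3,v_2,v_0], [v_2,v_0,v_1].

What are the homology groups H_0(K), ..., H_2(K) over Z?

K has 4 vertices, 6 edges, 4 triangles.
rank ∂_0 = 0, rank ∂_1 = 3 ⇒ b_0 = 4 − 0 − 3 = 1; all invariant factors of ∂_1 are 1 so no torsion. So H_0 = Z.
rank ∂_1 = 3, rank ∂_2 = 3 ⇒ b_1 = 6 − 3 − 3 = 0; all invariant factors of ∂_2 are 1 so no torsion. So H_1 = 0.
rank ∂_2 = 3, rank ∂_3 = 0 ⇒ b_2 = 4 − 3 − 0 = 1. So H_2 = Z.

H_0 ≅ Z,  H_1 = 0,  H_2 ≅ Z.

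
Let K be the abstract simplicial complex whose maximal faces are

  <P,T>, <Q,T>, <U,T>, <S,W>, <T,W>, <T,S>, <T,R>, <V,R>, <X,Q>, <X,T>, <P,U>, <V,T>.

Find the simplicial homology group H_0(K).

We work with the vertex ordering P < Q < R < S < T < U < V < W < X. The simplices of K, each written with vertices in increasing order, are:

  0-simplices (9): P, Q, R, S, T, U, V, W, X
  1-simplices (12): PT, PU, QT, QX, RT, RV, ST, SW, TU, TV, TW, TX

giving chain groups C_0 ≅ Z^9, C_1 ≅ Z^12.

The boundary map ∂_1: C_1 → C_0 maps an edge to its endpoints' difference, ∂[p,q] = q − p. For instance
  ∂TV = V − T.
This gives a 9×12 integer matrix of rank 8; reducing to Smith normal form yields diagonal entries (1,1,1,1,1,1,1,1).

Now H_k = ker ∂_k / im ∂_{k+1}, so:

  H_0: rank C_0 − rank ∂_1 = 9 − 8 = 1, and the invariant factors of ∂_1 are all 1, so H_0 = Z.

(K is a triangulation of a wedge of 4 circles.)

H_0 ≅ Z.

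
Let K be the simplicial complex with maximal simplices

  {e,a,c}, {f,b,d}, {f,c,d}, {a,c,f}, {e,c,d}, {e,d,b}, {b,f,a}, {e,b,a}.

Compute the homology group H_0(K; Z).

We work with the vertex ordering a < b < c < d < e < f. The simplices of K, each written with vertices in increasing order, are:

  0-simplices (6): a, b, c, d, e, f
  1-simplices (12): ab, ac, ae, af, bd, be, bf, cd, ce, cf, de, df
  2-simplices (8): abe, abf, ace, acf, bde, bdf, cde, cdf

Hence C_0 ≅ Z^6, C_1 ≅ Z^12, C_2 ≅ Z^8.

∂_1: C_1 → C_0 maps an edge to its endpoints' difference, ∂[p,q] = q − p. For instance
  ∂cd = d − c.
As a 6×12 matrix over Z this has rank 5, with invariant factors (1,1,1,1,1).

∂_2: C_2 → C_1 maps a triangle to the signed sum of its edges. For instance
  ∂abf = bf − af + ab,
  ∂bde = de − be + bd.
As a 12×8 matrix over Z this has rank 7, with invariant factors (1,1,1,1,1,1,1).

Computing H_k = (kernel of ∂_k) / (image of ∂_{k+1}):

  H_0: rank C_0 − rank ∂_1 = 6 − 5 = 1, and the invariant factors of ∂_1 are all 1, so H_0 = Z.

H_0 ≅ Z.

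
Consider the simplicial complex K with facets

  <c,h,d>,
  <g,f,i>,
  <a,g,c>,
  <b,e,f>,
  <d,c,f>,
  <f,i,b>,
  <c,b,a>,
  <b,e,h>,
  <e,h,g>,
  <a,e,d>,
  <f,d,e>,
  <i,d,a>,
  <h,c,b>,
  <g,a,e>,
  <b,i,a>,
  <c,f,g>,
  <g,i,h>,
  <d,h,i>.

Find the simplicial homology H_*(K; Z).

We work with the vertex ordering a < b < c < d < e < f < g < h < i. The simplices of K, each written with vertices in increasing order, are:

  0-simplices (9): a, b, c, d, e, f, g, h, i
  1-simplices (27): ab, ac, ad, ae, ag, ai, bc, be, bf, bh, bi, cd, cf, cg, ch, de, df, dh, di, ef, eg, eh, fg, fi, gh, gi, hi
  2-simplices (18): abc, abi, acg, ade, adi, aeg, bch, bef, beh, bfi, cdf, cdh, cfg, def, dhi, egh, fgi, ghi

so the chain groups are C_0 ≅ Z^9, C_1 ≅ Z^27, C_2 ≅ Z^18.

Boundary ∂_1: C_1 → C_0 sends each edge [p,q] (with p < q) to q − p. For instance
  ∂ag = g − a.
The 9×27 boundary matrix has rank 8 and Smith normal form diag(1,1,1,1,1,1,1,1).

Boundary ∂_2: C_2 → C_1 sends each 2-simplex [p,q,r] to [q,r] − [p,r] + [p,q]. For instance
  ∂bfi = fi − bi + bf,
  ∂abc = bc − ac + ab.
The 27×18 boundary matrix has rank 17 and Smith normal form diag(1,1,1,1,1,1,1,1,1,1,1,1,1,1,1,1,1).

Now H_k = ker ∂_k / im ∂_{k+1}, so:

  H_0: rank C_0 − rank ∂_1 = 9 − 8 = 1, and the invariant factors of ∂_1 are all 1, so H_0 = Z.
  H_1: rank ker ∂_1 − rank ∂_2 = (27 − 8) − 17 = 2, and the invariant factors of ∂_2 are all 1, so H_1 = Z^2.
  H_2: rank ker ∂_2 − rank ∂_3 = (18 − 17) − 0 = 1, and there is no ∂_3, so H_2 = Z.

As a check, the Euler characteristic is 9 − 27 + 18 = 0, which agrees with 1 − 2 + 1 = 0.

H_0 ≅ Z,  H_1 ≅ Z^2,  H_2 ≅ Z.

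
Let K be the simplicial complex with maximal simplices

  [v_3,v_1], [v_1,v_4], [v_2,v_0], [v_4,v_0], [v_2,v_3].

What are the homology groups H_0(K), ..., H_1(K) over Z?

H_0 ≅ Z,  H_1 ≅ Z.

Order the vertices as v_0 < v_1 < v_2 < v_3 < v_4. Listing each simplex with vertices in this order, K has dimension 1 with simplices:

  0-simplices (5): [v_0], [v_1], [v_2], [v_3], [v_4]
  1-simplices (5): [v_0,v_2], [v_0,v_4], [v_1,v_3], [v_1,v_4], [v_2,v_3]

giving chain groups C_0 ≅ Z^5, C_1 ≅ Z^5.

The boundary map ∂_1: C_1 → C_0 is given by ∂[p,q] = [q] − [p]. For instance
  ∂[v_0,v_2] = [v_2] − [v_0].
This gives a 5×5 integer matrix of rank 4; reducing to Smith normal form yields diagonal entries (1,1,1,1).

Computing H_k = (kernel of ∂_k) / (image of ∂_{k+1}):

  H_0: rank C_0 − rank ∂_1 = 5 − 4 = 1, and the invariant factors of ∂_1 are all 1, so H_0 = Z.
  H_1: rank ker ∂_1 − rank ∂_2 = (5 − 4) − 0 = 1, and there is no ∂_2, so H_1 = Z.

As a check, the Euler characteristic is 5 − 5 = 0, which agrees with 1 − 1 = 0.
(K is a triangulation of the circle S^1.)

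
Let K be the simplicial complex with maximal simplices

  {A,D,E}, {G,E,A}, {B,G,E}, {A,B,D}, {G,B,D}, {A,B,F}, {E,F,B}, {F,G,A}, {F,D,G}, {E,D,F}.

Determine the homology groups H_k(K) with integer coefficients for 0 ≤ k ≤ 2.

H_0 = Z,  H_1 = Z/2Z,  H_2 = 0.

Take the total order A < B < D < E < F < G on the vertex set. Then K (dimension 2) consists of the simplices:

  0-simplices (6): A, B, D, E, F, G
  1-simplices (15): AB, AD, AE, AF, AG, BD, BE, BF, BG, DE, DF, DG, EF, EG, FG
  2-simplices (10): ABD, ABF, ADE, AEG, AFG, BDG, BEF, BEG, DEF, DFG

so the chain groups are C_0 ≅ Z^6, C_1 ≅ Z^15, C_2 ≅ Z^10.

The boundary map ∂_1: C_1 → C_0 is given by ∂[p,q] = [q] − [p]. For instance
  ∂EF = F − E.
The resulting 6×15 matrix has rank 5, and its Smith normal form has invariant factors (1,1,1,1,1).

The boundary map ∂_2: C_2 → C_1 sends each 2-simplex [p,q,r] to [q,r] − [p,r] + [p,q]. For instance
  ∂ABD = BD − AD + AB,
  ∂ABF = BF − AF + AB.
The 15×10 boundary matrix has rank 10 and Smith normal form diag(1,1,1,1,1,1,1,1,1,2).

Reading off H_k = ker ∂_k / im ∂_{k+1}:

  H_0: rank C_0 − rank ∂_1 = 6 − 5 = 1, and the invariant factors of ∂_1 are all 1, so H_0 = Z.
  H_1: rank ker ∂_1 − rank ∂_2 = (15 − 5) − 10 = 0, and ∂_2 has invariant factor 2 > 1, so H_1 = Z/2Z.
  H_2: rank ker ∂_2 − rank ∂_3 = (10 − 10) − 0 = 0, and there is no ∂_3, so H_2 = 0.

As a check, the Euler characteristic is 6 − 15 + 10 = 1, which agrees with 1 − 0 + 0 = 1.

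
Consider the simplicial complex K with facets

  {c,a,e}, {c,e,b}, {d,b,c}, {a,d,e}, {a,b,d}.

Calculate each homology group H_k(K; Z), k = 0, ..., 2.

H_0 = Z,  H_1 = Z,  H_2 = 0.

Fix the vertex order a < b < c < d < e and write every simplex with vertices in increasing order. Then dim K = 2 and the simplices of K are:

  0-simplices (5): a, b, c, d, e
  1-simplices (10): ab, ac, ad, ae, bc, bd, be, cd, ce, de
  2-simplices (5): abd, ace, ade, bcd, bce

Hence C_0 ≅ Z^5, C_1 ≅ Z^10, C_2 ≅ Z^5.

The boundary map ∂_1: C_1 → C_0 is given by ∂[p,q] = [q] − [p]. For instance
  ∂bd = d − b.
As a 5×10 matrix over Z this has rank 4, with invariant factors (1,1,1,1).

∂_2: C_2 → C_1 sends each 2-simplex [p,q,r] to [q,r] − [p,r] + [p,q]. For instance
  ∂ace = ce − ae + ac,
  ∂bcd = cd − bd + bc.
As a 10×5 matrix over Z this has rank 5, with invariant factors (1,1,1,1,1).

Computing H_k = (kernel of ∂_k) / (image of ∂_{k+1}):

  H_0: rank C_0 − rank ∂_1 = 5 − 4 = 1, and the invariant factors of ∂_1 are all 1, so H_0 ≅ Z.
  H_1: rank ker ∂_1 − rank ∂_2 = (10 − 4) − 5 = 1, and the invariant factors of ∂_2 are all 1, so H_1 ≅ Z.
  H_2: rank ker ∂_2 − rank ∂_3 = (5 − 5) − 0 = 0, and there is no ∂_3, so H_2 ≅ 0.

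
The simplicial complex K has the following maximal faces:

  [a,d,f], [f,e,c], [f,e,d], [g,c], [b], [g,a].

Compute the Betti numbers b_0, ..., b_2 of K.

b_0 = 2, b_1 = 1, b_2 = 0.

Take the total order a < b < c < d < e < f < g on the vertex set. Then K (dimension 2) consists of the simplices:

  0-simplices (7): a, b, c, d, e, f, g
  1-simplices (9): ad, af, ag, ce, cf, cg, de, df, ef
  2-simplices (3): adf, cef, def

Hence C_0 ≅ Z^7, C_1 ≅ Z^9, C_2 ≅ Z^3.

∂_1: C_1 → C_0 is given by ∂[p,q] = [q] − [p]. For instance
  ∂ag = g − a.
This gives a 7×9 integer matrix of rank 5; reducing to Smith normal form yields diagonal entries (1,1,1,1,1).

The boundary map ∂_2: C_2 → C_1 maps a triangle to the signed sum of its edges. For instance
  ∂def = ef − df + de,
  ∂adf = df − af + ad.
This gives a 9×3 integer matrix of rank 3; reducing to Smith normal form yields diagonal entries (1,1,1).

Now H_k = ker ∂_k / im ∂_{k+1}, so:

  H_0: rank C_0 − rank ∂_1 = 7 − 5 = 2, and the invariant factors of ∂_1 are all 1, so H_0 = Z^2.
  H_1: rank ker ∂_1 − rank ∂_2 = (9 − 5) − 3 = 1, and the invariant factors of ∂_2 are all 1, so H_1 = Z.
  H_2: rank ker ∂_2 − rank ∂_3 = (3 − 3) − 0 = 0, and there is no ∂_3, so H_2 = 0.

As a check, the Euler characteristic is 7 − 9 + 3 = 1, which agrees with 2 − 1 + 0 = 1.

Hence the Betti numbers are b_0 = 2, b_1 = 1, b_2 = 0.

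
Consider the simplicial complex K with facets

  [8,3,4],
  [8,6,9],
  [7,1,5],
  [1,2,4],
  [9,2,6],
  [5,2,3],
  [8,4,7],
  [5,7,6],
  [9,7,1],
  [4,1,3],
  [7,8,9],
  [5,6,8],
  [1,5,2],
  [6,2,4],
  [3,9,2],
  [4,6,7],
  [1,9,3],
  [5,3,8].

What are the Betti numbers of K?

b_0 = 1, b_1 = 1, b_2 = 0.

Take the total order 1 < 2 < 3 < 4 < 5 < 6 < 7 < 8 < 9 on the vertex set. Then K (dimension 2) consists of the simplices:

  0-simplices (9): [1], [2], [3], [4], [5], [6], [7], [8], [9]
  1-simplices (27): (27 of them)
  2-simplices (18): [1,2,4], [1,2,5], [1,3,4], [1,3,9], [1,5,7], [1,7,9], [2,3,5], [2,3,9], [2,4,6], [2,6,9], [3,4,8], [3,5,8], [4,6,7], [4,7,8], [5,6,7], [5,6,8], [6,8,9], [7,8,9]

giving chain groups C_0 ≅ Z^9, C_1 ≅ Z^27, C_2 ≅ Z^18.

The boundary map ∂_1: C_1 → C_0 sends each edge [p,q] (with p < q) to q − p.
As a 9×27 matrix over Z this has rank 8, with invariant factors (1,1,1,1,1,1,1,1).

∂_2: C_2 → C_1 acts by ∂[p,q,r] = [q,r] − [p,r] + [p,q]. For instance
  ∂[1,7,9] = [7,9] − [1,9] + [1,7],
  ∂[5,6,7] = [6,7] − [5,7] + [5,6].
As a 27×18 matrix over Z this has rank 18, with invariant factors (1,1,1,1,1,1,1,1,1,1,1,1,1,1,1,1,1,2).

Now H_k = ker ∂_k / im ∂_{k+1}, so:

  H_0: rank C_0 − rank ∂_1 = 9 − 8 = 1, and the invariant factors of ∂_1 are all 1, so H_0 ≅ Z.
  H_1: rank ker ∂_1 − rank ∂_2 = (27 − 8) − 18 = 1, and ∂_2 has invariant factor 2 > 1, so H_1 ≅ Z ⊕ Z/2.
  H_2: rank ker ∂_2 − rank ∂_3 = (18 − 18) − 0 = 0, and there is no ∂_3, so H_2 ≅ 0.

Hence the Betti numbers are b_0 = 1, b_1 = 1, b_2 = 0.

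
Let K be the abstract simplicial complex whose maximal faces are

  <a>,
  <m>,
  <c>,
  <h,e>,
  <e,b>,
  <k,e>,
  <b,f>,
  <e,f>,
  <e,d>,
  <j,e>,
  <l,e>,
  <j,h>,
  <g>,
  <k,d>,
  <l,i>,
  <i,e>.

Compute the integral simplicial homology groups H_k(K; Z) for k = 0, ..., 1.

Take the total order a < b < c < d < e < f < g < h < i < j < k < l < m on the vertex set. Then K (dimension 1) consists of the simplices:

  0-simplices (13): a, b, c, d, e, f, g, h, i, j, k, l, m
  1-simplices (12): be, bf, de, dk, ef, eh, ei, ej, ek, el, hj, il

giving chain groups C_0 ≅ Z^13, C_1 ≅ Z^12.

Boundary ∂_1: C_1 → C_0 sends each edge [p,q] (with p < q) to q − p. For instance
  ∂ef = f − e.
As a 13×12 matrix over Z this has rank 8, with invariant factors (1,1,1,1,1,1,1,1).

Now H_k = ker ∂_k / im ∂_{k+1}, so:

  H_0: rank C_0 − rank ∂_1 = 13 − 8 = 5, and the invariant factors of ∂_1 are all 1, so H_0 ≅ Z^5.
  H_1: rank ker ∂_1 − rank ∂_2 = (12 − 8) − 0 = 4, and there is no ∂_2, so H_1 ≅ Z^4.

H_0 = Z^5,  H_1 = Z^4.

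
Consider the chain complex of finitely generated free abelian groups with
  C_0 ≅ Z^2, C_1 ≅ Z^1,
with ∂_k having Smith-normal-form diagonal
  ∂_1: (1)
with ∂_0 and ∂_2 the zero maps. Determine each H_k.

H_0: b_0 = 2 − 0 − 1 = 1; torsion from ∂_1 factors > 1: none. So H_0 = Z.
H_1: b_1 = 1 − 1 − 0 = 0; torsion from ∂_2 factors > 1: none. So H_1 = 0.

H_0 = Z,  H_1 = 0.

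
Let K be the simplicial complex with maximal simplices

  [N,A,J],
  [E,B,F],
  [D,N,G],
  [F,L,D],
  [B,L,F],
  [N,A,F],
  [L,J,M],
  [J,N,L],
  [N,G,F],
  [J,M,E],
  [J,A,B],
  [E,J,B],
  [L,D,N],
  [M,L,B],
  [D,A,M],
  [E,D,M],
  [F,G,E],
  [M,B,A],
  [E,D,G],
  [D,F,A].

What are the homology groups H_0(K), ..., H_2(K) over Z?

H_0 = Z,  H_1 = Z ⊕ Z_2,  H_2 = 0.

Fix the vertex order A < B < D < E < F < G < J < L < M < N and write every simplex with vertices in increasing order. Then dim K = 2 and the simplices of K are:

  0-simplices (10): A, B, D, E, F, G, J, L, M, N
  1-simplices (30): AB, AD, AF, AJ, AM, AN, BE, BF, BJ, BL, BM, DE, DF, DG, DL, DM, DN, EF, EG, EJ, EM, FG, FL, FN, GN, JL, JM, JN, LM, LN
  2-simplices (20): ABJ, ABM, ADF, ADM, AFN, AJN, BEF, BEJ, BFL, BLM, DEG, DEM, DFL, DGN, DLN, EFG, EJM, FGN, JLM, JLN

giving chain groups C_0 ≅ Z^10, C_1 ≅ Z^30, C_2 ≅ Z^20.

Boundary ∂_1: C_1 → C_0 is given by ∂[p,q] = [q] − [p].
The 10×30 boundary matrix has rank 9 and Smith normal form diag(1,1,1,1,1,1,1,1,1).

Boundary ∂_2: C_2 → C_1 sends each 2-simplex [p,q,r] to [q,r] − [p,r] + [p,q]. For instance
  ∂JLN = LN − JN + JL,
  ∂JLM = LM − JM + JL.
The resulting 30×20 matrix has rank 20, and its Smith normal form has invariant factors (1,1,1,1,1,1,1,1,1,1,1,1,1,1,1,1,1,1,1,2).

Reading off H_k = ker ∂_k / im ∂_{k+1}:

  H_0: rank C_0 − rank ∂_1 = 10 − 9 = 1, and the invariant factors of ∂_1 are all 1, so H_0 ≅ Z.
  H_1: rank ker ∂_1 − rank ∂_2 = (30 − 9) − 20 = 1, and ∂_2 has invariant factor 2 > 1, so H_1 ≅ Z ⊕ Z_2.
  H_2: rank ker ∂_2 − rank ∂_3 = (20 − 20) − 0 = 0, and there is no ∂_3, so H_2 ≅ 0.

(K is a triangulation of the Klein bottle.)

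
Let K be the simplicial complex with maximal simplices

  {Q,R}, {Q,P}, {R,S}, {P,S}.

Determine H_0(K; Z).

K has 4 vertices, 4 edges.
rank ∂_0 = 0, rank ∂_1 = 3 ⇒ b_0 = 4 − 0 − 3 = 1; all invariant factors of ∂_1 are 1 so no torsion. So H_0 ≅ Z.

H_0 = Z.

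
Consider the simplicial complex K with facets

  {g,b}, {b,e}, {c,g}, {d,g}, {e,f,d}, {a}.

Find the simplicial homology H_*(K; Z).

H_0 ≅ Z^2,  H_1 ≅ Z,  H_2 = 0.

Fix the vertex order a < b < c < d < e < f < g and write every simplex with vertices in increasing order. Then dim K = 2 and the simplices of K are:

  0-simplices (7): a, b, c, d, e, f, g
  1-simplices (7): be, bg, cg, de, df, dg, ef
  2-simplices (1): def

so the chain groups are C_0 ≅ Z^7, C_1 ≅ Z^7, C_2 ≅ Z^1.

Boundary ∂_1: C_1 → C_0 is given by ∂[p,q] = [q] − [p].
As a 7×7 matrix over Z this has rank 5, with invariant factors (1,1,1,1,1).

The boundary map ∂_2: C_2 → C_1 sends each 2-simplex [p,q,r] to [q,r] − [p,r] + [p,q]. For instance
  ∂def = ef − df + de.
This gives a 7×1 integer matrix of rank 1; reducing to Smith normal form yields diagonal entries (1).

From H_k ≅ ker(∂_k) / im(∂_{k+1}) we obtain:

  H_0: rank C_0 − rank ∂_1 = 7 − 5 = 2, and the invariant factors of ∂_1 are all 1, so H_0 ≅ Z^2.
  H_1: rank ker ∂_1 − rank ∂_2 = (7 − 5) − 1 = 1, and the invariant factors of ∂_2 are all 1, so H_1 ≅ Z.
  H_2: rank ker ∂_2 − rank ∂_3 = (1 − 1) − 0 = 0, and there is no ∂_3, so H_2 ≅ 0.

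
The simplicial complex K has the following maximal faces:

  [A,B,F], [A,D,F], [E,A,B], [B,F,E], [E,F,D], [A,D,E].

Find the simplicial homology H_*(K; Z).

Take the total order A < B < D < E < F on the vertex set. Then K (dimension 2) consists of the simplices:

  0-simplices (5): A, B, D, E, F
  1-simplices (9): AB, AD, AE, AF, BE, BF, DE, DF, EF
  2-simplices (6): ABE, ABF, ADE, ADF, BEF, DEF

giving chain groups C_0 ≅ Z^5, C_1 ≅ Z^9, C_2 ≅ Z^6.

∂_1: C_1 → C_0 maps an edge to its endpoints' difference, ∂[p,q] = q − p. For instance
  ∂BF = F − B.
The resulting 5×9 matrix has rank 4, and its Smith normal form has invariant factors (1,1,1,1).

Boundary ∂_2: C_2 → C_1 acts by ∂[p,q,r] = [q,r] − [p,r] + [p,q]. For instance
  ∂ADF = DF − AF + AD,
  ∂ADE = DE − AE + AD.
The resulting 9×6 matrix has rank 5, and its Smith normal form has invariant factors (1,1,1,1,1).

From H_k ≅ ker(∂_k) / im(∂_{k+1}) we obtain:

  H_0: rank C_0 − rank ∂_1 = 5 − 4 = 1, and the invariant factors of ∂_1 are all 1, so H_0 = Z.
  H_1: rank ker ∂_1 − rank ∂_2 = (9 − 4) − 5 = 0, and the invariant factors of ∂_2 are all 1, so H_1 = 0.
  H_2: rank ker ∂_2 − rank ∂_3 = (6 − 5) − 0 = 1, and there is no ∂_3, so H_2 = Z.

As a check, the Euler characteristic is 5 − 9 + 6 = 2, which agrees with 1 − 0 + 1 = 2.

H_0 = Z,  H_1 = 0,  H_2 = Z.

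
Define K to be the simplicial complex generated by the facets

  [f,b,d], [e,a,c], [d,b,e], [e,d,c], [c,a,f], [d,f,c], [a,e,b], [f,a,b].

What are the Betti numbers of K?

Fix the vertex order a < b < c < d < e < f and write every simplex with vertices in increasing order. Then dim K = 2 and the simplices of K are:

  0-simplices (6): a, b, c, d, e, f
  1-simplices (12): ab, ac, ae, af, bd, be, bf, cd, ce, cf, de, df
  2-simplices (8): abe, abf, ace, acf, bde, bdf, cde, cdf

giving chain groups C_0 ≅ Z^6, C_1 ≅ Z^12, C_2 ≅ Z^8.

∂_1: C_1 → C_0 maps an edge to its endpoints' difference, ∂[p,q] = q − p.
The 6×12 boundary matrix has rank 5 and Smith normal form diag(1,1,1,1,1).

∂_2: C_2 → C_1 maps a triangle to the signed sum of its edges. For instance
  ∂acf = cf − af + ac,
  ∂abe = be − ae + ab.
The resulting 12×8 matrix has rank 7, and its Smith normal form has invariant factors (1,1,1,1,1,1,1).

Reading off H_k = ker ∂_k / im ∂_{k+1}:

  H_0: rank C_0 − rank ∂_1 = 6 − 5 = 1, and the invariant factors of ∂_1 are all 1, so H_0 ≅ Z.
  H_1: rank ker ∂_1 − rank ∂_2 = (12 − 5) − 7 = 0, and the invariant factors of ∂_2 are all 1, so H_1 ≅ 0.
  H_2: rank ker ∂_2 − rank ∂_3 = (8 − 7) − 0 = 1, and there is no ∂_3, so H_2 ≅ Z.

(K is a triangulation of the 2-sphere S^2.)

Hence the Betti numbers are b_0 = 1, b_1 = 0, b_2 = 1.

b_0 = 1, b_1 = 0, b_2 = 1.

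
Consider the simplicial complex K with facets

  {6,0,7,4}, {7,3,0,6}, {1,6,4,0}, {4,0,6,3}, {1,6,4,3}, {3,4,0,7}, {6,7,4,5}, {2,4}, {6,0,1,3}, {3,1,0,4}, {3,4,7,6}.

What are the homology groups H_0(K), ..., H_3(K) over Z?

H_0 ≅ Z,  H_1 = 0,  H_2 = 0,  H_3 ≅ Z^2.

Order the vertices as 0 < 1 < 2 < 3 < 4 < 5 < 6 < 7. Listing each simplex with vertices in this order, K has dimension 3 with simplices:

  0-simplices (8): [0], [1], [2], [3], [4], [5], [6], [7]
  1-simplices (18): [0,1], [0,3], [0,4], [0,6], [0,7], [1,3], [1,4], [1,6], [2,4], [3,4], [3,6], [3,7], [4,5], [4,6], [4,7], [5,6], [5,7], [6,7]
  2-simplices (19): (19 of them)
  3-simplices (10): [0,1,3,4], [0,1,3,6], [0,1,4,6], [0,3,4,6], [0,3,4,7], [0,3,6,7], [0,4,6,7], [1,3,4,6], [3,4,6,7], [4,5,6,7]

so the chain groups are C_0 ≅ Z^8, C_1 ≅ Z^18, C_2 ≅ Z^19, C_3 ≅ Z^10.

∂_1: C_1 → C_0 is given by ∂[p,q] = [q] − [p]. For instance
  ∂[4,6] = [6] − [4].
The resulting 8×18 matrix has rank 7, and its Smith normal form has invariant factors (1,1,1,1,1,1,1).

The boundary map ∂_2: C_2 → C_1 sends each 2-simplex [p,q,r] to [q,r] − [p,r] + [p,q]. For instance
  ∂[0,1,6] = [1,6] − [0,6] + [0,1],
  ∂[3,4,7] = [4,7] − [3,7] + [3,4].
This gives a 18×19 integer matrix of rank 11; reducing to Smith normal form yields diagonal entries (1,1,1,1,1,1,1,1,1,1,1).

The boundary map ∂_3: C_3 → C_2 sends each 3-simplex σ to the alternating sum Σ_i (−1)^i (σ with its i-th vertex removed). For instance
  ∂[0,1,3,6] = [1,3,6] − [0,3,6] + [0,1,6] − [0,1,3],
  ∂[3,4,6,7] = [4,6,7] − [3,6,7] + [3,4,7] − [3,4,6].
The 19×10 boundary matrix has rank 8 and Smith normal form diag(1,1,1,1,1,1,1,1).

From H_k ≅ ker(∂_k) / im(∂_{k+1}) we obtain:

  H_0: rank C_0 − rank ∂_1 = 8 − 7 = 1, and the invariant factors of ∂_1 are all 1, so H_0 = Z.
  H_1: rank ker ∂_1 − rank ∂_2 = (18 − 7) − 11 = 0, and the invariant factors of ∂_2 are all 1, so H_1 = 0.
  H_2: rank ker ∂_2 − rank ∂_3 = (19 − 11) − 8 = 0, and the invariant factors of ∂_3 are all 1, so H_2 = 0.
  H_3: rank ker ∂_3 − rank ∂_4 = (10 − 8) − 0 = 2, and there is no ∂_4, so H_3 = Z^2.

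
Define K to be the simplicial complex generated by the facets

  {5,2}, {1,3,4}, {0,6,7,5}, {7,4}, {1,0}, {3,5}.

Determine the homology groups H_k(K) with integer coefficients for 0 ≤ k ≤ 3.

H_0 ≅ Z,  H_1 ≅ Z^2,  H_2 = 0,  H_3 = 0.

We work with the vertex ordering 0 < 1 < 2 < 3 < 4 < 5 < 6 < 7. The simplices of K, each written with vertices in increasing order, are:

  0-simplices (8): [0], [1], [2], [3], [4], [5], [6], [7]
  1-simplices (13): [0,1], [0,5], [0,6], [0,7], [1,3], [1,4], [2,5], [3,4], [3,5], [4,7], [5,6], [5,7], [6,7]
  2-simplices (5): [0,5,6], [0,5,7], [0,6,7], [1,3,4], [5,6,7]
  3-simplices (1): [0,5,6,7]

Hence C_0 ≅ Z^8, C_1 ≅ Z^13, C_2 ≅ Z^5, C_3 ≅ Z^1.

∂_1: C_1 → C_0 is given by ∂[p,q] = [q] − [p].
The 8×13 boundary matrix has rank 7 and Smith normal form diag(1,1,1,1,1,1,1).

The boundary map ∂_2: C_2 → C_1 acts by ∂[p,q,r] = [q,r] − [p,r] + [p,q]. For instance
  ∂[0,5,6] = [5,6] − [0,6] + [0,5],
  ∂[1,3,4] = [3,4] − [1,4] + [1,3].
The 13×5 boundary matrix has rank 4 and Smith normal form diag(1,1,1,1).

∂_3: C_3 → C_2 sends each 3-simplex σ to the alternating sum Σ_i (−1)^i (σ with its i-th vertex removed). For instance
  ∂[0,5,6,7] = [5,6,7] − [0,6,7] + [0,5,7] − [0,5,6].
The 5×1 boundary matrix has rank 1 and Smith normal form diag(1).

Now H_k = ker ∂_k / im ∂_{k+1}, so:

  H_0: rank C_0 − rank ∂_1 = 8 − 7 = 1, and the invariant factors of ∂_1 are all 1, so H_0 = Z.
  H_1: rank ker ∂_1 − rank ∂_2 = (13 − 7) − 4 = 2, and the invariant factors of ∂_2 are all 1, so H_1 = Z^2.
  H_2: rank ker ∂_2 − rank ∂_3 = (5 − 4) − 1 = 0, and the invariant factors of ∂_3 are all 1, so H_2 = 0.
  H_3: rank ker ∂_3 − rank ∂_4 = (1 − 1) − 0 = 0, and there is no ∂_4, so H_3 = 0.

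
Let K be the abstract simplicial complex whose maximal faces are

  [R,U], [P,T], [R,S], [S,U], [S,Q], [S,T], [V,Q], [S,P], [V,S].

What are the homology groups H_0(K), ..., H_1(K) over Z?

H_0 = Z,  H_1 = Z^3.

Order the vertices as P < Q < R < S < T < U < V. Listing each simplex with vertices in this order, K has dimension 1 with simplices:

  0-simplices (7): P, Q, R, S, T, U, V
  1-simplices (9): PS, PT, QS, QV, RS, RU, ST, SU, SV

Hence C_0 ≅ Z^7, C_1 ≅ Z^9.

∂_1: C_1 → C_0 maps an edge to its endpoints' difference, ∂[p,q] = q − p. For instance
  ∂QS = S − Q.
The resulting 7×9 matrix has rank 6, and its Smith normal form has invariant factors (1,1,1,1,1,1).

Computing H_k = (kernel of ∂_k) / (image of ∂_{k+1}):

  H_0: rank C_0 − rank ∂_1 = 7 − 6 = 1, and the invariant factors of ∂_1 are all 1, so H_0 = Z.
  H_1: rank ker ∂_1 − rank ∂_2 = (9 − 6) − 0 = 3, and there is no ∂_2, so H_1 = Z^3.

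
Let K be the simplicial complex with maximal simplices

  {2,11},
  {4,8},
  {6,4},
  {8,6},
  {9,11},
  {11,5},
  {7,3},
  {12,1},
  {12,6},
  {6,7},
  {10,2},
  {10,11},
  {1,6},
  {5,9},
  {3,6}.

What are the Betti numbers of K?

b_0 = 2, b_1 = 5.

Take the total order 1 < 2 < 3 < 4 < 5 < 6 < 7 < 8 < 9 < 10 < 11 < 12 on the vertex set. Then K (dimension 1) consists of the simplices:

  0-simplices (12): [1], [2], [3], [4], [5], [6], [7], [8], [9], [10], [11], [12]
  1-simplices (15): [1,6], [1,12], [2,10], [2,11], [3,6], [3,7], [4,6], [4,8], [5,9], [5,11], [6,7], [6,8], [6,12], [9,11], [10,11]

so the chain groups are C_0 ≅ Z^12, C_1 ≅ Z^15.

∂_1: C_1 → C_0 is given by ∂[p,q] = [q] − [p].
The resulting 12×15 matrix has rank 10, and its Smith normal form has invariant factors (1,1,1,1,1,1,1,1,1,1).

Computing H_k = (kernel of ∂_k) / (image of ∂_{k+1}):

  H_0: rank C_0 − rank ∂_1 = 12 − 10 = 2, and the invariant factors of ∂_1 are all 1, so H_0 = Z^2.
  H_1: rank ker ∂_1 − rank ∂_2 = (15 − 10) − 0 = 5, and there is no ∂_2, so H_1 = Z^5.

Hence the Betti numbers are b_0 = 2, b_1 = 5.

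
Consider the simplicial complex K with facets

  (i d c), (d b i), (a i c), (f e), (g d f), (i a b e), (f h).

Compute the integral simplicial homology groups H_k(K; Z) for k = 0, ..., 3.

Take the total order a < b < c < d < e < f < g < h < i on the vertex set. Then K (dimension 3) consists of the simplices:

  0-simplices (9): a, b, c, d, e, f, g, h, i
  1-simplices (16): ab, ac, ae, ai, bd, be, bi, cd, ci, df, dg, di, ef, ei, fg, fh
  2-simplices (8): abe, abi, aci, aei, bdi, bei, cdi, dfg
  3-simplices (1): abei

Hence C_0 ≅ Z^9, C_1 ≅ Z^16, C_2 ≅ Z^8, C_3 ≅ Z^1.

∂_1: C_1 → C_0 maps an edge to its endpoints' difference, ∂[p,q] = q − p. For instance
  ∂be = e − b.
The resulting 9×16 matrix has rank 8, and its Smith normal form has invariant factors (1,1,1,1,1,1,1,1).

The boundary map ∂_2: C_2 → C_1 maps a triangle to the signed sum of its edges. For instance
  ∂aci = ci − ai + ac,
  ∂aei = ei − ai + ae.
The 16×8 boundary matrix has rank 7 and Smith normal form diag(1,1,1,1,1,1,1).

∂_3: C_3 → C_2 sends each 3-simplex σ to the alternating sum Σ_i (−1)^i (σ with its i-th vertex removed). For instance
  ∂abei = bei − aei + abi − abe.
As a 8×1 matrix over Z this has rank 1, with invariant factors (1).

From H_k ≅ ker(∂_k) / im(∂_{k+1}) we obtain:

  H_0: rank C_0 − rank ∂_1 = 9 − 8 = 1, and the invariant factors of ∂_1 are all 1, so H_0 ≅ Z.
  H_1: rank ker ∂_1 − rank ∂_2 = (16 − 8) − 7 = 1, and the invariant factors of ∂_2 are all 1, so H_1 ≅ Z.
  H_2: rank ker ∂_2 − rank ∂_3 = (8 − 7) − 1 = 0, and the invariant factors of ∂_3 are all 1, so H_2 ≅ 0.
  H_3: rank ker ∂_3 − rank ∂_4 = (1 − 1) − 0 = 0, and there is no ∂_4, so H_3 ≅ 0.

H_0 = Z,  H_1 = Z,  H_2 = 0,  H_3 = 0.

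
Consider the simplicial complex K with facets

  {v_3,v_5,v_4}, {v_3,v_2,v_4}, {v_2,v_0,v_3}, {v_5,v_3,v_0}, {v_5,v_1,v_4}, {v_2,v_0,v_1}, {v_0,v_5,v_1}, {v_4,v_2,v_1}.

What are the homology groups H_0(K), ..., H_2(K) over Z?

H_0 ≅ Z,  H_1 = 0,  H_2 ≅ Z.

We work with the vertex ordering v_0 < v_1 < v_2 < v_3 < v_4 < v_5. The simplices of K, each written with vertices in increasing order, are:

  0-simplices (6): [v_0], [v_1], [v_2], [v_3], [v_4], [v_5]
  1-simplices (12): [v_0,v_1], [v_0,v_2], [v_0,v_3], [v_0,v_5], [v_1,v_2], [v_1,v_4], [v_1,v_5], [v_2,v_3], [v_2,v_4], [v_3,v_4], [v_3,v_5], [v_4,v_5]
  2-simplices (8): [v_0,v_1,v_2], [v_0,v_1,v_5], [v_0,v_2,v_3], [v_0,v_3,v_5], [v_1,v_2,v_4], [v_1,v_4,v_5], [v_2,v_3,v_4], [v_3,v_4,v_5]

Hence C_0 ≅ Z^6, C_1 ≅ Z^12, C_2 ≅ Z^8.

The boundary map ∂_1: C_1 → C_0 maps an edge to its endpoints' difference, ∂[p,q] = q − p.
The resulting 6×12 matrix has rank 5, and its Smith normal form has invariant factors (1,1,1,1,1).

The boundary map ∂_2: C_2 → C_1 maps a triangle to the signed sum of its edges. For instance
  ∂[v_0,v_1,v_2] = [v_1,v_2] − [v_0,v_2] + [v_0,v_1],
  ∂[v_3,v_4,v_5] = [v_4,v_5] − [v_3,v_5] + [v_3,v_4].
As a 12×8 matrix over Z this has rank 7, with invariant factors (1,1,1,1,1,1,1).

From H_k ≅ ker(∂_k) / im(∂_{k+1}) we obtain:

  H_0: rank C_0 − rank ∂_1 = 6 − 5 = 1, and the invariant factors of ∂_1 are all 1, so H_0 ≅ Z.
  H_1: rank ker ∂_1 − rank ∂_2 = (12 − 5) − 7 = 0, and the invariant factors of ∂_2 are all 1, so H_1 ≅ 0.
  H_2: rank ker ∂_2 − rank ∂_3 = (8 − 7) − 0 = 1, and there is no ∂_3, so H_2 ≅ Z.

As a check, the Euler characteristic is 6 − 12 + 8 = 2, which agrees with 1 − 0 + 1 = 2.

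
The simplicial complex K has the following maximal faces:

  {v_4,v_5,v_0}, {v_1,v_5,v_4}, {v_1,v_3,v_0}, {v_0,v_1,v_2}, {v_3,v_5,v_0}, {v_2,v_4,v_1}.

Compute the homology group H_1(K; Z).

We work with the vertex ordering v_0 < v_1 < v_2 < v_3 < v_4 < v_5. The simplices of K, each written with vertices in increasing order, are:

  0-simplices (6): [v_0], [v_1], [v_2], [v_3], [v_4], [v_5]
  1-simplices (12): [v_0,v_1], [v_0,v_2], [v_0,v_3], [v_0,v_4], [v_0,v_5], [v_1,v_2], [v_1,v_3], [v_1,v_4], [v_1,v_5], [v_2,v_4], [v_3,v_5], [v_4,v_5]
  2-simplices (6): [v_0,v_1,v_2], [v_0,v_1,v_3], [v_0,v_3,v_5], [v_0,v_4,v_5], [v_1,v_2,v_4], [v_1,v_4,v_5]

giving chain groups C_0 ≅ Z^6, C_1 ≅ Z^12, C_2 ≅ Z^6.

Boundary ∂_1: C_1 → C_0 maps an edge to its endpoints' difference, ∂[p,q] = q − p. For instance
  ∂[v_4,v_5] = [v_5] − [v_4].
The resulting 6×12 matrix has rank 5, and its Smith normal form has invariant factors (1,1,1,1,1).

Boundary ∂_2: C_2 → C_1 maps a triangle to the signed sum of its edges. For instance
  ∂[v_1,v_4,v_5] = [v_4,v_5] − [v_1,v_5] + [v_1,v_4],
  ∂[v_0,v_3,v_5] = [v_3,v_5] − [v_0,v_5] + [v_0,v_3].
As a 12×6 matrix over Z this has rank 6, with invariant factors (1,1,1,1,1,1).

Reading off H_k = ker ∂_k / im ∂_{k+1}:

  H_1: rank ker ∂_1 − rank ∂_2 = (12 − 5) − 6 = 1, and the invariant factors of ∂_2 are all 1, so H_1 = Z.

(K is a triangulation of the cylinder S^1 x I.)

H_1 = Z.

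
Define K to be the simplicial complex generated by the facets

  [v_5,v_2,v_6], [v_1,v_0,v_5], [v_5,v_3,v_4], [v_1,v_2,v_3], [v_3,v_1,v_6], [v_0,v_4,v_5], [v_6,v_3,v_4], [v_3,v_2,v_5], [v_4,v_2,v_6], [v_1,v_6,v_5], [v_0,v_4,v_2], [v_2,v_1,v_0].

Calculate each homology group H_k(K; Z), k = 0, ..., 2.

Take the total order v_0 < v_1 < v_2 < v_3 < v_4 < v_5 < v_6 on the vertex set. Then K (dimension 2) consists of the simplices:

  0-simplices (7): [v_0], [v_1], [v_2], [v_3], [v_4], [v_5], [v_6]
  1-simplices (18): (18 of them)
  2-simplices (12): (12 of them)

so the chain groups are C_0 ≅ Z^7, C_1 ≅ Z^18, C_2 ≅ Z^12.

The boundary map ∂_1: C_1 → C_0 is given by ∂[p,q] = [q] − [p].
As a 7×18 matrix over Z this has rank 6, with invariant factors (1,1,1,1,1,1).

Boundary ∂_2: C_2 → C_1 acts by ∂[p,q,r] = [q,r] − [p,r] + [p,q]. For instance
  ∂[v_0,v_4,v_5] = [v_4,v_5] − [v_0,v_5] + [v_0,v_4],
  ∂[v_2,v_4,v_6] = [v_4,v_6] − [v_2,v_6] + [v_2,v_4].
The resulting 18×12 matrix has rank 12, and its Smith normal form has invariant factors (1,1,1,1,1,1,1,1,1,1,1,2).

Now H_k = ker ∂_k / im ∂_{k+1}, so:

  H_0: rank C_0 − rank ∂_1 = 7 − 6 = 1, and the invariant factors of ∂_1 are all 1, so H_0 = Z.
  H_1: rank ker ∂_1 − rank ∂_2 = (18 − 6) − 12 = 0, and ∂_2 has invariant factor 2 > 1, so H_1 = Z/2.
  H_2: rank ker ∂_2 − rank ∂_3 = (12 − 12) − 0 = 0, and there is no ∂_3, so H_2 = 0.

As a check, the Euler characteristic is 7 − 18 + 12 = 1, which agrees with 1 − 0 + 0 = 1.

H_0 ≅ Z,  H_1 ≅ Z/2,  H_2 = 0.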